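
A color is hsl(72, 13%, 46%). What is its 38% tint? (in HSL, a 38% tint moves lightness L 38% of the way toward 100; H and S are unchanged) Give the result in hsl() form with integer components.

L moves 38% from 46 toward 100: 46 + 20.52 = 66.52 → 67.
H and S are unchanged.

hsl(72, 13%, 67%)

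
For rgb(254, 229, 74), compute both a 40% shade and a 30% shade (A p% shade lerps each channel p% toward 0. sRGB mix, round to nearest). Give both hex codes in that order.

#98892C, #B2A034

40% shade:
  R: 254 + 0.4×(0−254) = 254 − 101.6 = 152.4 → 152
  G: 229 − 91.6 = 137.4 → 137
  B: 74 − 29.6 = 44.4 → 44
  → #98892C
30% shade:
  R: 254 + 0.3×(0−254) = 254 − 76.2 = 177.8 → 178
  G: 229 − 68.7 = 160.3 → 160
  B: 74 − 22.2 = 51.8 → 52
  → #B2A034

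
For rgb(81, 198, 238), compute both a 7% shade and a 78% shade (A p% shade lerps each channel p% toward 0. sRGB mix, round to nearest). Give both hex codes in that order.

#4BB8DD, #122C34

7% shade:
  R: 81 − 5.67 = 75.33 → 75
  G: 198 + 0.07×(0−198) = 198 − 13.86 = 184.14 → 184
  B: 238 + 0.07×(0−238) = 238 − 16.66 = 221.34 → 221
  → #4BB8DD
78% shade:
  R: 81 − 63.18 = 17.82 → 18
  G: 198 + 0.78×(0−198) = 198 − 154.44 = 43.56 → 44
  B: 238 − 185.64 = 52.36 → 52
  → #122C34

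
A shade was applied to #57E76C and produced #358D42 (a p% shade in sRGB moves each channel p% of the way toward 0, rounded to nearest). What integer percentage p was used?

39%

#57E76C is rgb(87, 231, 108); #358D42 is rgb(53, 141, 66).
On the G channel (widest range): 141 ≈ 231 + (p/100)(0 − 231), so p ≈ 100×(141 − 231)/(0 − 231) = -9000/-231 = 38.96.
p = 39 reproduces all three channels after rounding.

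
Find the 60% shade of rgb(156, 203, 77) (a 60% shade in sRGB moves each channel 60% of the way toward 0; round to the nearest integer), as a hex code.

Lerp each channel 60% toward 0:
  R: 156 − 93.6 = 62.4 → 62
  G: 203 − 121.8 = 81.2 → 81
  B: 77 − 46.2 = 30.8 → 31
rgb(62, 81, 31) = #3E511F.

#3E511F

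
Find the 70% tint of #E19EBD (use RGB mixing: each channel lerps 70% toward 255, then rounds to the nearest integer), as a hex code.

#F6E2EB

#E19EBD is rgb(225, 158, 189).
Per channel, c → c + 0.7(255 − c):
  R: 225 + 0.7×(255−225) = 225 + 21 = 246 → 246
  G: 158 + 67.9 = 225.9 → 226
  B: 189 + 0.7×(255−189) = 189 + 46.2 = 235.2 → 235
rgb(246, 226, 235) = #F6E2EB.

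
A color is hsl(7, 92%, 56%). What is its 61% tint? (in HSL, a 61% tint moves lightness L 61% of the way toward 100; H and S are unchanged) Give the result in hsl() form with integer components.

hsl(7, 92%, 83%)

L moves 61% from 56 toward 100: 56 + 26.84 = 82.84 → 83.
H and S are unchanged.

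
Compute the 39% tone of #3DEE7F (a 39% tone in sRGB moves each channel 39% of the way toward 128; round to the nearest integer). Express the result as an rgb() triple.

rgb(87, 195, 127)

#3DEE7F is rgb(61, 238, 127).
Per channel, c → c + 0.39(128 − c):
  R: 61 + 0.39×(128−61) = 61 + 26.13 = 87.13 → 87
  G: 238 + 0.39×(128−238) = 238 − 42.9 = 195.1 → 195
  B: 127 + 0.39×(128−127) = 127 + 0.39 = 127.39 → 127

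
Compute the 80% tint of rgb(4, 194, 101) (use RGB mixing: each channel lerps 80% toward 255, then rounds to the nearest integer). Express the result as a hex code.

#cdf3e0

Lerp each channel 80% toward 255:
  R: 4 + 0.8×(255−4) = 4 + 200.8 = 204.8 → 205
  G: 194 + 0.8×(255−194) = 194 + 48.8 = 242.8 → 243
  B: 101 + 123.2 = 224.2 → 224
rgb(205, 243, 224) = #cdf3e0.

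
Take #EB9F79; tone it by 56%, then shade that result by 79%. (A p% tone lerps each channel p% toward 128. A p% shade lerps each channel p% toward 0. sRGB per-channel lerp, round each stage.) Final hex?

#251E1A

#EB9F79 is rgb(235, 159, 121).
Lerp each channel 56% toward 128:
  R: 235 + 0.56×(128−235) = 235 − 59.92 = 175.08 → 175
  G: 159 + 0.56×(128−159) = 159 − 17.36 = 141.64 → 142
  B: 121 + 0.56×(128−121) = 121 + 3.92 = 124.92 → 125
After the tone: rgb(175, 142, 125) = #AF8E7D.
Per channel, c → c + 0.79(0 − c):
  R: 175 + 0.79×(0−175) = 175 − 138.25 = 36.75 → 37
  G: 142 − 112.18 = 29.82 → 30
  B: 125 − 98.75 = 26.25 → 26
rgb(37, 30, 26) = #251E1A.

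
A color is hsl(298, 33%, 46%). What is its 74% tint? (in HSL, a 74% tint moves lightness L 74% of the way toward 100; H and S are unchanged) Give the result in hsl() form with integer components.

hsl(298, 33%, 86%)

L moves 74% from 46 toward 100: 46 + 39.96 = 85.96 → 86.
H and S are unchanged.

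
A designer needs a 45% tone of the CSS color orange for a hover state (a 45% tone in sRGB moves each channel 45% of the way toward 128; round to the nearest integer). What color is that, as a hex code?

#C6943A

CSS orange is rgb(255, 165, 0).
Per channel, c → c + 0.45(128 − c):
  R: 255 + 0.45×(128−255) = 255 − 57.15 = 197.85 → 198
  G: 165 − 16.65 = 148.35 → 148
  B: 0 + 57.6 = 57.6 → 58
rgb(198, 148, 58) = #C6943A.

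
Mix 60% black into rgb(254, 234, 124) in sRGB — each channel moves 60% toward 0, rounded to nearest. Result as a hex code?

A 60% shade moves each channel 60% toward 0:
  R: 254 − 152.4 = 101.6 → 102
  G: 234 + 0.6×(0−234) = 234 − 140.4 = 93.6 → 94
  B: 124 + 0.6×(0−124) = 124 − 74.4 = 49.6 → 50
rgb(102, 94, 50) = #665e32.

#665e32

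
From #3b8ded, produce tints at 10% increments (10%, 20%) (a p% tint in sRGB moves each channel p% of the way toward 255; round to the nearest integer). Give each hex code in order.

#3b8ded is rgb(59, 141, 237).
10%: (59 + 19.6 = 78.6→79, 141 + 11.4 = 152.4→152, 237 + 1.8 = 238.8→239) → #4f98ef
20%: (59 + 39.2 = 98.2→98, 141 + 22.8 = 163.8→164, 237 + 3.6 = 240.6→241) → #62a4f1

#4f98ef, #62a4f1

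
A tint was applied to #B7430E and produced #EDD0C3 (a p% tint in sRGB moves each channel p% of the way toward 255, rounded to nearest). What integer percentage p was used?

#B7430E is rgb(183, 67, 14); #EDD0C3 is rgb(237, 208, 195).
On the B channel (widest range): 195 ≈ 14 + (p/100)(255 − 14), so p ≈ 100×(195 − 14)/(255 − 14) = 18100/241 = 75.10.
p = 75 reproduces all three channels after rounding.

75%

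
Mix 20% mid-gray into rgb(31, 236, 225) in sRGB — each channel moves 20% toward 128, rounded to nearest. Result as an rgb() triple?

rgb(50, 214, 206)

A 20% tone moves each channel 20% toward 128:
  R: 31 + 0.2×(128−31) = 31 + 19.4 = 50.4 → 50
  G: 236 − 21.6 = 214.4 → 214
  B: 225 − 19.4 = 205.6 → 206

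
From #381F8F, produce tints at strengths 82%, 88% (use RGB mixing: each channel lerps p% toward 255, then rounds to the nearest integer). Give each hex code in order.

#DBD7EB, #E7E4F2

#381F8F is rgb(56, 31, 143).
82%: (56 + 163.18 = 219.18→219, 31 + 183.68 = 214.68→215, 143 + 91.84 = 234.84→235) → #DBD7EB
88%: (56 + 175.12 = 231.12→231, 31 + 197.12 = 228.12→228, 143 + 98.56 = 241.56→242) → #E7E4F2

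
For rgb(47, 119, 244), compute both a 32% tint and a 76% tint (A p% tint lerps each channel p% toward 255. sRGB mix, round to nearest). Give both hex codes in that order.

#72a3f8, #cddefc

32% tint:
  R: 47 + 0.32×(255−47) = 47 + 66.56 = 113.56 → 114
  G: 119 + 43.52 = 162.52 → 163
  B: 244 + 0.32×(255−244) = 244 + 3.52 = 247.52 → 248
  → #72a3f8
76% tint:
  R: 47 + 158.08 = 205.08 → 205
  G: 119 + 103.36 = 222.36 → 222
  B: 244 + 0.76×(255−244) = 244 + 8.36 = 252.36 → 252
  → #cddefc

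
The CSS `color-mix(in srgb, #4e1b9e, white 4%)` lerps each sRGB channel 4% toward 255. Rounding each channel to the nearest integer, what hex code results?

#4e1b9e is rgb(78, 27, 158).
A 4% tint moves each channel 4% toward 255:
  R: 78 + 0.04×(255−78) = 78 + 7.08 = 85.08 → 85
  G: 27 + 0.04×(255−27) = 27 + 9.12 = 36.12 → 36
  B: 158 + 0.04×(255−158) = 158 + 3.88 = 161.88 → 162
rgb(85, 36, 162) = #5524a2.

#5524a2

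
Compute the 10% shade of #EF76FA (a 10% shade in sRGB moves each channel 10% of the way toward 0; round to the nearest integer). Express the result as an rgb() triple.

#EF76FA is rgb(239, 118, 250).
Lerp each channel 10% toward 0:
  R: 239 + 0.1×(0−239) = 239 − 23.9 = 215.1 → 215
  G: 118 − 11.8 = 106.2 → 106
  B: 250 + 0.1×(0−250) = 250 − 25 = 225 → 225

rgb(215, 106, 225)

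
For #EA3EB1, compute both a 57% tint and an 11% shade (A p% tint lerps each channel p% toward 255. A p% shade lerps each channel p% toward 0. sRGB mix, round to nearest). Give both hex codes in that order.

#EA3EB1 is rgb(234, 62, 177).
57% tint:
  R: 234 + 11.97 = 245.97 → 246
  G: 62 + 110.01 = 172.01 → 172
  B: 177 + 0.57×(255−177) = 177 + 44.46 = 221.46 → 221
  → #F6ACDD
11% shade:
  R: 234 − 25.74 = 208.26 → 208
  G: 62 + 0.11×(0−62) = 62 − 6.82 = 55.18 → 55
  B: 177 + 0.11×(0−177) = 177 − 19.47 = 157.53 → 158
  → #D0379E

#F6ACDD, #D0379E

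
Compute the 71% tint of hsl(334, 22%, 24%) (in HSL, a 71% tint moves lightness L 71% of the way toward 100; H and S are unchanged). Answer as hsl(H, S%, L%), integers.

L moves 71% from 24 toward 100: 24 + 53.96 = 77.96 → 78.
H and S are unchanged.

hsl(334, 22%, 78%)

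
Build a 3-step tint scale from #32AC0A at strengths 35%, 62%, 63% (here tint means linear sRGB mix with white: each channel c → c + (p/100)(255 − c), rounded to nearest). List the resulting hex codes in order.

#32AC0A is rgb(50, 172, 10).
35%: (50 + 71.75 = 121.75→122, 172 + 29.05 = 201.05→201, 10 + 85.75 = 95.75→96) → #7AC960
62%: (50 + 127.1 = 177.1→177, 172 + 51.46 = 223.46→223, 10 + 151.9 = 161.9→162) → #B1DFA2
63%: (50 + 129.15 = 179.15→179, 172 + 52.29 = 224.29→224, 10 + 154.35 = 164.35→164) → #B3E0A4

#7AC960, #B1DFA2, #B3E0A4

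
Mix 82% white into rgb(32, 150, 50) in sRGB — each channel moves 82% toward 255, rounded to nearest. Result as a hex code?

Lerp each channel 82% toward 255:
  R: 32 + 0.82×(255−32) = 32 + 182.86 = 214.86 → 215
  G: 150 + 0.82×(255−150) = 150 + 86.1 = 236.1 → 236
  B: 50 + 0.82×(255−50) = 50 + 168.1 = 218.1 → 218
rgb(215, 236, 218) = #D7ECDA.

#D7ECDA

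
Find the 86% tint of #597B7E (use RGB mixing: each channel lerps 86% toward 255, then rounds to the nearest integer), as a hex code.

#E8EDED

#597B7E is rgb(89, 123, 126).
Per channel, c → c + 0.86(255 − c):
  R: 89 + 0.86×(255−89) = 89 + 142.76 = 231.76 → 232
  G: 123 + 0.86×(255−123) = 123 + 113.52 = 236.52 → 237
  B: 126 + 110.94 = 236.94 → 237
rgb(232, 237, 237) = #E8EDED.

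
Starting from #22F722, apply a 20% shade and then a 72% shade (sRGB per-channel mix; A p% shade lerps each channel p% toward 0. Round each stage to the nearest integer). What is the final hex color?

#083708

#22F722 is rgb(34, 247, 34).
Per channel, c → c + 0.2(0 − c):
  R: 34 − 6.8 = 27.2 → 27
  G: 247 + 0.2×(0−247) = 247 − 49.4 = 197.6 → 198
  B: 34 − 6.8 = 27.2 → 27
After the shade: rgb(27, 198, 27) = #1BC61B.
A 72% shade moves each channel 72% toward 0:
  R: 27 − 19.44 = 7.56 → 8
  G: 198 + 0.72×(0−198) = 198 − 142.56 = 55.44 → 55
  B: 27 + 0.72×(0−27) = 27 − 19.44 = 7.56 → 8
rgb(8, 55, 8) = #083708.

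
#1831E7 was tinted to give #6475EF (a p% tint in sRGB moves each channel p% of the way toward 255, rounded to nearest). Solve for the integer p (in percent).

#1831E7 is rgb(24, 49, 231); #6475EF is rgb(100, 117, 239).
On the R channel (widest range): 100 ≈ 24 + (p/100)(255 − 24), so p ≈ 100×(100 − 24)/(255 − 24) = 7600/231 = 32.90.
p = 33 reproduces all three channels after rounding.

33%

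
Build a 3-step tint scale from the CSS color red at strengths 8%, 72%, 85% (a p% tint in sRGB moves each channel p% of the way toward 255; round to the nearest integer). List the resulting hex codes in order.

#FF1414, #FFB8B8, #FFD9D9

CSS red is rgb(255, 0, 0).
8%: (255→255, 0 + 20.4 = 20.4→20, 0 + 20.4 = 20.4→20) → #FF1414
72%: (255→255, 0 + 183.6 = 183.6→184, 0 + 183.6 = 183.6→184) → #FFB8B8
85%: (255→255, 0 + 216.75 = 216.75→217, 0 + 216.75 = 216.75→217) → #FFD9D9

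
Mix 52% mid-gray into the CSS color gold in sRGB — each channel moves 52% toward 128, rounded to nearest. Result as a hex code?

#bdaa43

CSS gold is rgb(255, 215, 0).
Lerp each channel 52% toward 128:
  R: 255 + 0.52×(128−255) = 255 − 66.04 = 188.96 → 189
  G: 215 + 0.52×(128−215) = 215 − 45.24 = 169.76 → 170
  B: 0 + 0.52×(128−0) = 0 + 66.56 = 66.56 → 67
rgb(189, 170, 67) = #bdaa43.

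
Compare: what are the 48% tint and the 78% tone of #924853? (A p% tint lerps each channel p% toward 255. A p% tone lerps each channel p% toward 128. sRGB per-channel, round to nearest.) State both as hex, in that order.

#c6a0a6, #847476

#924853 is rgb(146, 72, 83).
48% tint:
  R: 146 + 52.32 = 198.32 → 198
  G: 72 + 87.84 = 159.84 → 160
  B: 83 + 0.48×(255−83) = 83 + 82.56 = 165.56 → 166
  → #c6a0a6
78% tone:
  R: 146 + 0.78×(128−146) = 146 − 14.04 = 131.96 → 132
  G: 72 + 0.78×(128−72) = 72 + 43.68 = 115.68 → 116
  B: 83 + 35.1 = 118.1 → 118
  → #847476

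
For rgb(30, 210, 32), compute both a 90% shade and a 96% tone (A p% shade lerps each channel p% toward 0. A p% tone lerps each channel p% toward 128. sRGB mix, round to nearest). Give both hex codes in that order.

#031503, #7C837C

90% shade:
  R: 30 − 27 = 3 → 3
  G: 210 + 0.9×(0−210) = 210 − 189 = 21 → 21
  B: 32 − 28.8 = 3.2 → 3
  → #031503
96% tone:
  R: 30 + 0.96×(128−30) = 30 + 94.08 = 124.08 → 124
  G: 210 + 0.96×(128−210) = 210 − 78.72 = 131.28 → 131
  B: 32 + 0.96×(128−32) = 32 + 92.16 = 124.16 → 124
  → #7C837C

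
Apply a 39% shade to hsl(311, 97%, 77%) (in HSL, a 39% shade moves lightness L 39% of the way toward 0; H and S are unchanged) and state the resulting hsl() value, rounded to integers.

L moves 39% from 77 toward 0: 77 − 30.03 = 46.97 → 47.
H and S are unchanged.

hsl(311, 97%, 47%)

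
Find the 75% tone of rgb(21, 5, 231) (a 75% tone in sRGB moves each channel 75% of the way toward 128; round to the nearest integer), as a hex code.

Lerp each channel 75% toward 128:
  R: 21 + 0.75×(128−21) = 21 + 80.25 = 101.25 → 101
  G: 5 + 0.75×(128−5) = 5 + 92.25 = 97.25 → 97
  B: 231 + 0.75×(128−231) = 231 − 77.25 = 153.75 → 154
rgb(101, 97, 154) = #65619a.

#65619a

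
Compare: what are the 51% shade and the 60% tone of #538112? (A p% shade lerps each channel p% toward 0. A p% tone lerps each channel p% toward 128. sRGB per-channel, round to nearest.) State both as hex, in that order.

#293F09, #6E8054

#538112 is rgb(83, 129, 18).
51% shade:
  R: 83 − 42.33 = 40.67 → 41
  G: 129 + 0.51×(0−129) = 129 − 65.79 = 63.21 → 63
  B: 18 + 0.51×(0−18) = 18 − 9.18 = 8.82 → 9
  → #293F09
60% tone:
  R: 83 + 0.6×(128−83) = 83 + 27 = 110 → 110
  G: 129 + 0.6×(128−129) = 129 − 0.6 = 128.4 → 128
  B: 18 + 0.6×(128−18) = 18 + 66 = 84 → 84
  → #6E8054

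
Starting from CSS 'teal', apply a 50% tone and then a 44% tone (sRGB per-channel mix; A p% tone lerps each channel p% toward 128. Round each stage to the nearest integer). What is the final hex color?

CSS teal is rgb(0, 128, 128).
Per channel, c → c + 0.5(128 − c):
  R: 0 + 0.5×(128−0) = 0 + 64 = 64 → 64
  G: 128 + 0.5×(128−128) = 128 + 0 = 128 → 128
  B: 128 + 0.5×(128−128) = 128 + 0 = 128 → 128
After the tone: rgb(64, 128, 128) = #408080.
Lerp each channel 44% toward 128:
  R: 64 + 0.44×(128−64) = 64 + 28.16 = 92.16 → 92
  G: 128 + 0 = 128 → 128
  B: 128 + 0 = 128 → 128
rgb(92, 128, 128) = #5C8080.

#5C8080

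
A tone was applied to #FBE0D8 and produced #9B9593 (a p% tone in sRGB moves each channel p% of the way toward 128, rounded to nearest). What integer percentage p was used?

78%

#FBE0D8 is rgb(251, 224, 216); #9B9593 is rgb(155, 149, 147).
On the R channel (widest range): 155 ≈ 251 + (p/100)(128 − 251), so p ≈ 100×(155 − 251)/(128 − 251) = -9600/-123 = 78.05.
p = 78 reproduces all three channels after rounding.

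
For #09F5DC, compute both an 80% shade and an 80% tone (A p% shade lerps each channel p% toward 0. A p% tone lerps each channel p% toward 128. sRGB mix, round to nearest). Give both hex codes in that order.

#09F5DC is rgb(9, 245, 220).
80% shade:
  R: 9 + 0.8×(0−9) = 9 − 7.2 = 1.8 → 2
  G: 245 − 196 = 49 → 49
  B: 220 + 0.8×(0−220) = 220 − 176 = 44 → 44
  → #02312C
80% tone:
  R: 9 + 95.2 = 104.2 → 104
  G: 245 + 0.8×(128−245) = 245 − 93.6 = 151.4 → 151
  B: 220 + 0.8×(128−220) = 220 − 73.6 = 146.4 → 146
  → #689792

#02312C, #689792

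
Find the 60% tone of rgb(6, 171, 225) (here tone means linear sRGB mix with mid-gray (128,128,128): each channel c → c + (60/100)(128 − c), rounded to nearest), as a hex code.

A 60% tone moves each channel 60% toward 128:
  R: 6 + 73.2 = 79.2 → 79
  G: 171 + 0.6×(128−171) = 171 − 25.8 = 145.2 → 145
  B: 225 + 0.6×(128−225) = 225 − 58.2 = 166.8 → 167
rgb(79, 145, 167) = #4f91a7.

#4f91a7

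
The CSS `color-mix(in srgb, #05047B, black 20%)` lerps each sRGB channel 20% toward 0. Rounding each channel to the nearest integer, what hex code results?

#05047B is rgb(5, 4, 123).
A 20% shade moves each channel 20% toward 0:
  R: 5 + 0.2×(0−5) = 5 − 1 = 4 → 4
  G: 4 + 0.2×(0−4) = 4 − 0.8 = 3.2 → 3
  B: 123 + 0.2×(0−123) = 123 − 24.6 = 98.4 → 98
rgb(4, 3, 98) = #040362.

#040362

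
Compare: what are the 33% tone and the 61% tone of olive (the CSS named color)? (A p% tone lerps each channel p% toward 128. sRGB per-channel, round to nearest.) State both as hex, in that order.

CSS olive is rgb(128, 128, 0).
33% tone:
  R: 128 + 0.33×(128−128) = 128 + 0 = 128 → 128
  G: 128 + 0.33×(128−128) = 128 + 0 = 128 → 128
  B: 0 + 0.33×(128−0) = 0 + 42.24 = 42.24 → 42
  → #80802A
61% tone:
  R: 128 + 0.61×(128−128) = 128 + 0 = 128 → 128
  G: 128 + 0.61×(128−128) = 128 + 0 = 128 → 128
  B: 0 + 0.61×(128−0) = 0 + 78.08 = 78.08 → 78
  → #80804E

#80802A, #80804E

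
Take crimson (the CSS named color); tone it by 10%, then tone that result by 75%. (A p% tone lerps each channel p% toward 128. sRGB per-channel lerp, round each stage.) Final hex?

CSS crimson is rgb(220, 20, 60).
A 10% tone moves each channel 10% toward 128:
  R: 220 + 0.1×(128−220) = 220 − 9.2 = 210.8 → 211
  G: 20 + 10.8 = 30.8 → 31
  B: 60 + 6.8 = 66.8 → 67
After the tone: rgb(211, 31, 67) = #D31F43.
Lerp each channel 75% toward 128:
  R: 211 − 62.25 = 148.75 → 149
  G: 31 + 0.75×(128−31) = 31 + 72.75 = 103.75 → 104
  B: 67 + 45.75 = 112.75 → 113
rgb(149, 104, 113) = #956871.

#956871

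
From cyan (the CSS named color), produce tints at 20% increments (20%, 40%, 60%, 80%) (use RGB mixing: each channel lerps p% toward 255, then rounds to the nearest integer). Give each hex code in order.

CSS cyan is rgb(0, 255, 255).
20%: (0 + 51 = 51→51, 255→255, 255→255) → #33FFFF
40%: (0 + 102 = 102→102, 255→255, 255→255) → #66FFFF
60%: (0 + 153 = 153→153, 255→255, 255→255) → #99FFFF
80%: (0 + 204 = 204→204, 255→255, 255→255) → #CCFFFF

#33FFFF, #66FFFF, #99FFFF, #CCFFFF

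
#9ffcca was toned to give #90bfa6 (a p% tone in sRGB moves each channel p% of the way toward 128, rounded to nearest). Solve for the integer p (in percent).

49%

#9ffcca is rgb(159, 252, 202); #90bfa6 is rgb(144, 191, 166).
On the G channel (widest range): 191 ≈ 252 + (p/100)(128 − 252), so p ≈ 100×(191 − 252)/(128 − 252) = -6100/-124 = 49.19.
p = 49 reproduces all three channels after rounding.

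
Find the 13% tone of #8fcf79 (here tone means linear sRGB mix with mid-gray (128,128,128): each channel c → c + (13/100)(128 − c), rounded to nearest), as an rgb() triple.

rgb(141, 197, 122)

#8fcf79 is rgb(143, 207, 121).
Lerp each channel 13% toward 128:
  R: 143 − 1.95 = 141.05 → 141
  G: 207 + 0.13×(128−207) = 207 − 10.27 = 196.73 → 197
  B: 121 + 0.13×(128−121) = 121 + 0.91 = 121.91 → 122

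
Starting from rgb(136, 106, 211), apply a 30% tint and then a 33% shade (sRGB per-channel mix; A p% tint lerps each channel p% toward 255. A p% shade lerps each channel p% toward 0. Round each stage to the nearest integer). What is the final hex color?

Lerp each channel 30% toward 255:
  R: 136 + 35.7 = 171.7 → 172
  G: 106 + 44.7 = 150.7 → 151
  B: 211 + 0.3×(255−211) = 211 + 13.2 = 224.2 → 224
After the tint: rgb(172, 151, 224) = #AC97E0.
A 33% shade moves each channel 33% toward 0:
  R: 172 + 0.33×(0−172) = 172 − 56.76 = 115.24 → 115
  G: 151 − 49.83 = 101.17 → 101
  B: 224 + 0.33×(0−224) = 224 − 73.92 = 150.08 → 150
rgb(115, 101, 150) = #736596.

#736596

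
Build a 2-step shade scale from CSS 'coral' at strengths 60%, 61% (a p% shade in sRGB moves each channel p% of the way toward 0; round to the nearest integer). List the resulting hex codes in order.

#663320, #63321F

CSS coral is rgb(255, 127, 80).
60%: (255 − 153 = 102→102, 127 − 76.2 = 50.8→51, 80 − 48 = 32→32) → #663320
61%: (255 − 155.55 = 99.45→99, 127 − 77.47 = 49.53→50, 80 − 48.8 = 31.2→31) → #63321F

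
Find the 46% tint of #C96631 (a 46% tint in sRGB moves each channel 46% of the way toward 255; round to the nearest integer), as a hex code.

#E2AC90

#C96631 is rgb(201, 102, 49).
Lerp each channel 46% toward 255:
  R: 201 + 0.46×(255−201) = 201 + 24.84 = 225.84 → 226
  G: 102 + 0.46×(255−102) = 102 + 70.38 = 172.38 → 172
  B: 49 + 94.76 = 143.76 → 144
rgb(226, 172, 144) = #E2AC90.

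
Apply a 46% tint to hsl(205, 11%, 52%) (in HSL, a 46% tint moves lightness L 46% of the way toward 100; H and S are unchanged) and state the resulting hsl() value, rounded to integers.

hsl(205, 11%, 74%)

L moves 46% from 52 toward 100: 52 + 22.08 = 74.08 → 74.
H and S are unchanged.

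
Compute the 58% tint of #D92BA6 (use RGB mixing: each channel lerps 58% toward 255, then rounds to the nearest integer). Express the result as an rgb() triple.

rgb(239, 166, 218)

#D92BA6 is rgb(217, 43, 166).
Lerp each channel 58% toward 255:
  R: 217 + 0.58×(255−217) = 217 + 22.04 = 239.04 → 239
  G: 43 + 0.58×(255−43) = 43 + 122.96 = 165.96 → 166
  B: 166 + 0.58×(255−166) = 166 + 51.62 = 217.62 → 218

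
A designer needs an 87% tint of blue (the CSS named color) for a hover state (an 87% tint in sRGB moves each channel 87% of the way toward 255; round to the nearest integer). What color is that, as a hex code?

#DEDEFF

CSS blue is rgb(0, 0, 255).
An 87% tint moves each channel 87% toward 255:
  R: 0 + 221.85 = 221.85 → 222
  G: 0 + 221.85 = 221.85 → 222
  B: 255 + 0.87×(255−255) = 255 + 0 = 255 → 255
rgb(222, 222, 255) = #DEDEFF.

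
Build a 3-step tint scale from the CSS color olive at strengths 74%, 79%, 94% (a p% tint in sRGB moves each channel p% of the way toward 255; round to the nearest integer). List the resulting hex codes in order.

#DEDEBD, #E4E4C9, #F7F7F0

CSS olive is rgb(128, 128, 0).
74%: (128 + 93.98 = 221.98→222, 128 + 93.98 = 221.98→222, 0 + 188.7 = 188.7→189) → #DEDEBD
79%: (128 + 100.33 = 228.33→228, 128 + 100.33 = 228.33→228, 0 + 201.45 = 201.45→201) → #E4E4C9
94%: (128 + 119.38 = 247.38→247, 128 + 119.38 = 247.38→247, 0 + 239.7 = 239.7→240) → #F7F7F0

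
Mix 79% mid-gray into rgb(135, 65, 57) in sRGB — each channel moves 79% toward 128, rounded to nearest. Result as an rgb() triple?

Lerp each channel 79% toward 128:
  R: 135 + 0.79×(128−135) = 135 − 5.53 = 129.47 → 129
  G: 65 + 49.77 = 114.77 → 115
  B: 57 + 56.09 = 113.09 → 113

rgb(129, 115, 113)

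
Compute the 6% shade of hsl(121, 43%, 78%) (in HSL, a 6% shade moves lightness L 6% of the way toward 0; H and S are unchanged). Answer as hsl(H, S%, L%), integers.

L moves 6% from 78 toward 0: 78 − 4.68 = 73.32 → 73.
H and S are unchanged.

hsl(121, 43%, 73%)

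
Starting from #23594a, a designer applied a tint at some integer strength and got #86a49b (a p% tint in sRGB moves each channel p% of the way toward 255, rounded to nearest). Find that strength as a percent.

45%

#23594a is rgb(35, 89, 74); #86a49b is rgb(134, 164, 155).
On the R channel (widest range): 134 ≈ 35 + (p/100)(255 − 35), so p ≈ 100×(134 − 35)/(255 − 35) = 9900/220 = 45.00.
p = 45 reproduces all three channels after rounding.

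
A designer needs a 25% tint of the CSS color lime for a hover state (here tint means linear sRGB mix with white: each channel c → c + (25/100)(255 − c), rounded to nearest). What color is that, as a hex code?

#40FF40

CSS lime is rgb(0, 255, 0).
A 25% tint moves each channel 25% toward 255:
  R: 0 + 63.75 = 63.75 → 64
  G: 255 + 0 = 255 → 255
  B: 0 + 63.75 = 63.75 → 64
rgb(64, 255, 64) = #40FF40.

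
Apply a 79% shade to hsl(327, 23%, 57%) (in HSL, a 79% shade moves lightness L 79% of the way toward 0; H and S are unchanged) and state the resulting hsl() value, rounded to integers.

hsl(327, 23%, 12%)

L moves 79% from 57 toward 0: 57 − 45.03 = 11.97 → 12.
H and S are unchanged.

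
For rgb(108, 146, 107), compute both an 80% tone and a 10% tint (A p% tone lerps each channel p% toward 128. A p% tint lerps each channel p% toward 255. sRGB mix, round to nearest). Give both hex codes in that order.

#7C847C, #7B9D7A

80% tone:
  R: 108 + 16 = 124 → 124
  G: 146 + 0.8×(128−146) = 146 − 14.4 = 131.6 → 132
  B: 107 + 16.8 = 123.8 → 124
  → #7C847C
10% tint:
  R: 108 + 0.1×(255−108) = 108 + 14.7 = 122.7 → 123
  G: 146 + 10.9 = 156.9 → 157
  B: 107 + 14.8 = 121.8 → 122
  → #7B9D7A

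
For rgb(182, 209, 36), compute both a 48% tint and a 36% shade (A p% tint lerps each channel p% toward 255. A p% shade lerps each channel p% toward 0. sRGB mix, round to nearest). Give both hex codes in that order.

48% tint:
  R: 182 + 0.48×(255−182) = 182 + 35.04 = 217.04 → 217
  G: 209 + 22.08 = 231.08 → 231
  B: 36 + 0.48×(255−36) = 36 + 105.12 = 141.12 → 141
  → #d9e78d
36% shade:
  R: 182 − 65.52 = 116.48 → 116
  G: 209 + 0.36×(0−209) = 209 − 75.24 = 133.76 → 134
  B: 36 + 0.36×(0−36) = 36 − 12.96 = 23.04 → 23
  → #748617

#d9e78d, #748617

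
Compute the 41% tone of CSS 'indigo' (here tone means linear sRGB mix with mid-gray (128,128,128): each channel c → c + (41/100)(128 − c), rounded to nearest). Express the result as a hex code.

CSS indigo is rgb(75, 0, 130).
Per channel, c → c + 0.41(128 − c):
  R: 75 + 21.73 = 96.73 → 97
  G: 0 + 52.48 = 52.48 → 52
  B: 130 − 0.82 = 129.18 → 129
rgb(97, 52, 129) = #613481.

#613481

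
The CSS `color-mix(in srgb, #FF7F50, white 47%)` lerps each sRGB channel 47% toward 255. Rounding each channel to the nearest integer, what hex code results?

#FF7F50 is rgb(255, 127, 80).
Per channel, c → c + 0.47(255 − c):
  R: 255 + 0.47×(255−255) = 255 + 0 = 255 → 255
  G: 127 + 60.16 = 187.16 → 187
  B: 80 + 0.47×(255−80) = 80 + 82.25 = 162.25 → 162
rgb(255, 187, 162) = #FFBBA2.

#FFBBA2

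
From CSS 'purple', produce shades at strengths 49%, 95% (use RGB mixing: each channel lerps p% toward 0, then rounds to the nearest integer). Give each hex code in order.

CSS purple is rgb(128, 0, 128).
49%: (128 − 62.72 = 65.28→65, 0→0, 128 − 62.72 = 65.28→65) → #410041
95%: (128 − 121.6 = 6.4→6, 0→0, 128 − 121.6 = 6.4→6) → #060006

#410041, #060006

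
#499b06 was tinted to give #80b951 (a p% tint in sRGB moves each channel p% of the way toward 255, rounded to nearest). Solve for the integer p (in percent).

#499b06 is rgb(73, 155, 6); #80b951 is rgb(128, 185, 81).
On the B channel (widest range): 81 ≈ 6 + (p/100)(255 − 6), so p ≈ 100×(81 − 6)/(255 − 6) = 7500/249 = 30.12.
p = 30 reproduces all three channels after rounding.

30%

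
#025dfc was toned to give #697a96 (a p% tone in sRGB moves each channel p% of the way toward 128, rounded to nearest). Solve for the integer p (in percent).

#025dfc is rgb(2, 93, 252); #697a96 is rgb(105, 122, 150).
On the R channel (widest range): 105 ≈ 2 + (p/100)(128 − 2), so p ≈ 100×(105 − 2)/(128 − 2) = 10300/126 = 81.75.
p = 82 reproduces all three channels after rounding.

82%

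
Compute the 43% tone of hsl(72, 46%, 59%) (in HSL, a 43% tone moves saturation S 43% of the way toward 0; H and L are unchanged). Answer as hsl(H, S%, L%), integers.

hsl(72, 26%, 59%)

S moves 43% from 46 toward 0: 46 − 19.78 = 26.22 → 26.
H and L are unchanged.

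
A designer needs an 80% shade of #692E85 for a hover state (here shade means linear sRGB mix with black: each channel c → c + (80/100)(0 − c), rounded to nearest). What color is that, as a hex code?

#692E85 is rgb(105, 46, 133).
An 80% shade moves each channel 80% toward 0:
  R: 105 + 0.8×(0−105) = 105 − 84 = 21 → 21
  G: 46 + 0.8×(0−46) = 46 − 36.8 = 9.2 → 9
  B: 133 + 0.8×(0−133) = 133 − 106.4 = 26.6 → 27
rgb(21, 9, 27) = #15091B.

#15091B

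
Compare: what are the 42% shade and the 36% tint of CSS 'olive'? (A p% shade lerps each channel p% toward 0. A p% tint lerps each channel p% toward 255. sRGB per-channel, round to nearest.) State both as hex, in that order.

#4A4A00, #AEAE5C

CSS olive is rgb(128, 128, 0).
42% shade:
  R: 128 − 53.76 = 74.24 → 74
  G: 128 + 0.42×(0−128) = 128 − 53.76 = 74.24 → 74
  B: 0 + 0 = 0 → 0
  → #4A4A00
36% tint:
  R: 128 + 0.36×(255−128) = 128 + 45.72 = 173.72 → 174
  G: 128 + 45.72 = 173.72 → 174
  B: 0 + 91.8 = 91.8 → 92
  → #AEAE5C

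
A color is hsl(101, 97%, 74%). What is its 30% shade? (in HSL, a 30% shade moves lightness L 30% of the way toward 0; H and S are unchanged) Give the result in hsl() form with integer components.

hsl(101, 97%, 52%)

L moves 30% from 74 toward 0: 74 − 22.2 = 51.8 → 52.
H and S are unchanged.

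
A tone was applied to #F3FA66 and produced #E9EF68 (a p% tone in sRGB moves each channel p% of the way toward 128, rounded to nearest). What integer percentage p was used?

9%

#F3FA66 is rgb(243, 250, 102); #E9EF68 is rgb(233, 239, 104).
On the G channel (widest range): 239 ≈ 250 + (p/100)(128 − 250), so p ≈ 100×(239 − 250)/(128 − 250) = -1100/-122 = 9.02.
p = 9 reproduces all three channels after rounding.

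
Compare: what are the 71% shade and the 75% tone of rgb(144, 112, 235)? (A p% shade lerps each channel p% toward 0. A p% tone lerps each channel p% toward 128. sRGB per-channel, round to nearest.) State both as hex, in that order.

#2A2044, #847C9B

71% shade:
  R: 144 + 0.71×(0−144) = 144 − 102.24 = 41.76 → 42
  G: 112 + 0.71×(0−112) = 112 − 79.52 = 32.48 → 32
  B: 235 − 166.85 = 68.15 → 68
  → #2A2044
75% tone:
  R: 144 − 12 = 132 → 132
  G: 112 + 12 = 124 → 124
  B: 235 + 0.75×(128−235) = 235 − 80.25 = 154.75 → 155
  → #847C9B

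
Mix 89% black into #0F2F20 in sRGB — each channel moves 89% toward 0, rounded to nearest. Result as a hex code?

#020504

#0F2F20 is rgb(15, 47, 32).
Per channel, c → c + 0.89(0 − c):
  R: 15 + 0.89×(0−15) = 15 − 13.35 = 1.65 → 2
  G: 47 − 41.83 = 5.17 → 5
  B: 32 − 28.48 = 3.52 → 4
rgb(2, 5, 4) = #020504.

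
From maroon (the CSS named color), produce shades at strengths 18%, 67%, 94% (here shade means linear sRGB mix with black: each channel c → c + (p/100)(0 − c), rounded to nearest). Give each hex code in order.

CSS maroon is rgb(128, 0, 0).
18%: (128 − 23.04 = 104.96→105, 0→0, 0→0) → #690000
67%: (128 − 85.76 = 42.24→42, 0→0, 0→0) → #2a0000
94%: (128 − 120.32 = 7.68→8, 0→0, 0→0) → #080000

#690000, #2a0000, #080000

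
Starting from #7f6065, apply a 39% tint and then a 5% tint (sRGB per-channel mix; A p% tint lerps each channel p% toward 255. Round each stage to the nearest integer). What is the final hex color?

#b5a3a6

#7f6065 is rgb(127, 96, 101).
Per channel, c → c + 0.39(255 − c):
  R: 127 + 0.39×(255−127) = 127 + 49.92 = 176.92 → 177
  G: 96 + 0.39×(255−96) = 96 + 62.01 = 158.01 → 158
  B: 101 + 60.06 = 161.06 → 161
After the tint: rgb(177, 158, 161) = #b19ea1.
Lerp each channel 5% toward 255:
  R: 177 + 0.05×(255−177) = 177 + 3.9 = 180.9 → 181
  G: 158 + 0.05×(255−158) = 158 + 4.85 = 162.85 → 163
  B: 161 + 0.05×(255−161) = 161 + 4.7 = 165.7 → 166
rgb(181, 163, 166) = #b5a3a6.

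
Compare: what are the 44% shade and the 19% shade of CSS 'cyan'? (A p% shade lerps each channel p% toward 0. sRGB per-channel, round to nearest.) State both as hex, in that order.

CSS cyan is rgb(0, 255, 255).
44% shade:
  R: 0 + 0.44×(0−0) = 0 + 0 = 0 → 0
  G: 255 + 0.44×(0−255) = 255 − 112.2 = 142.8 → 143
  B: 255 + 0.44×(0−255) = 255 − 112.2 = 142.8 → 143
  → #008f8f
19% shade:
  R: 0 + 0 = 0 → 0
  G: 255 + 0.19×(0−255) = 255 − 48.45 = 206.55 → 207
  B: 255 + 0.19×(0−255) = 255 − 48.45 = 206.55 → 207
  → #00cfcf

#008f8f, #00cfcf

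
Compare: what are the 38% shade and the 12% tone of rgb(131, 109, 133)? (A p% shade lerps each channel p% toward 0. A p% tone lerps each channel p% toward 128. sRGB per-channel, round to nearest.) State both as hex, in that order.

#514452, #836F84

38% shade:
  R: 131 − 49.78 = 81.22 → 81
  G: 109 + 0.38×(0−109) = 109 − 41.42 = 67.58 → 68
  B: 133 + 0.38×(0−133) = 133 − 50.54 = 82.46 → 82
  → #514452
12% tone:
  R: 131 + 0.12×(128−131) = 131 − 0.36 = 130.64 → 131
  G: 109 + 0.12×(128−109) = 109 + 2.28 = 111.28 → 111
  B: 133 − 0.6 = 132.4 → 132
  → #836F84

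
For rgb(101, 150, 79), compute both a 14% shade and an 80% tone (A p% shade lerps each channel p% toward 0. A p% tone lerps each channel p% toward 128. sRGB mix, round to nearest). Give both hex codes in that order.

14% shade:
  R: 101 + 0.14×(0−101) = 101 − 14.14 = 86.86 → 87
  G: 150 − 21 = 129 → 129
  B: 79 − 11.06 = 67.94 → 68
  → #578144
80% tone:
  R: 101 + 0.8×(128−101) = 101 + 21.6 = 122.6 → 123
  G: 150 + 0.8×(128−150) = 150 − 17.6 = 132.4 → 132
  B: 79 + 0.8×(128−79) = 79 + 39.2 = 118.2 → 118
  → #7b8476

#578144, #7b8476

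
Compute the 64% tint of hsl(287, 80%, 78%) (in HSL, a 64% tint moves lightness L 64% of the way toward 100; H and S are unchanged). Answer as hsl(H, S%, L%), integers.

L moves 64% from 78 toward 100: 78 + 14.08 = 92.08 → 92.
H and S are unchanged.

hsl(287, 80%, 92%)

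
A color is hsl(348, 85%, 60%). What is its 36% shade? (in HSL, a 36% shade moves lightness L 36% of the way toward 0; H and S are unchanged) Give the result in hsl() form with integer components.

hsl(348, 85%, 38%)

L moves 36% from 60 toward 0: 60 − 21.6 = 38.4 → 38.
H and S are unchanged.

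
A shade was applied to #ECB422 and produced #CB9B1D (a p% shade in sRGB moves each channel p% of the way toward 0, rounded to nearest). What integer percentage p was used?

#ECB422 is rgb(236, 180, 34); #CB9B1D is rgb(203, 155, 29).
On the R channel (widest range): 203 ≈ 236 + (p/100)(0 − 236), so p ≈ 100×(203 − 236)/(0 − 236) = -3300/-236 = 13.98.
p = 14 reproduces all three channels after rounding.

14%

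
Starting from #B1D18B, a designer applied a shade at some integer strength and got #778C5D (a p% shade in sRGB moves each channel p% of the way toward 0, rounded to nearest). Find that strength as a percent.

33%

#B1D18B is rgb(177, 209, 139); #778C5D is rgb(119, 140, 93).
On the G channel (widest range): 140 ≈ 209 + (p/100)(0 − 209), so p ≈ 100×(140 − 209)/(0 − 209) = -6900/-209 = 33.01.
p = 33 reproduces all three channels after rounding.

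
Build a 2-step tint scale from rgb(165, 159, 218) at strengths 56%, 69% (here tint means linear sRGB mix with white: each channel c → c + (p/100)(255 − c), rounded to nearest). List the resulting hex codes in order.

#d7d5ef, #e3e1f4

56%: (165 + 50.4 = 215.4→215, 159 + 53.76 = 212.76→213, 218 + 20.72 = 238.72→239) → #d7d5ef
69%: (165 + 62.1 = 227.1→227, 159 + 66.24 = 225.24→225, 218 + 25.53 = 243.53→244) → #e3e1f4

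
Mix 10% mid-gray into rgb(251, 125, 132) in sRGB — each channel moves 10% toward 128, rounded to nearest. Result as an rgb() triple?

rgb(239, 125, 132)

Per channel, c → c + 0.1(128 − c):
  R: 251 − 12.3 = 238.7 → 239
  G: 125 + 0.1×(128−125) = 125 + 0.3 = 125.3 → 125
  B: 132 + 0.1×(128−132) = 132 − 0.4 = 131.6 → 132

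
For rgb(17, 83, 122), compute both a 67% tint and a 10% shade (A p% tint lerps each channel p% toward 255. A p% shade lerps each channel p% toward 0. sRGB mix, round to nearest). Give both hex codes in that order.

#b0c6d3, #0f4b6e

67% tint:
  R: 17 + 159.46 = 176.46 → 176
  G: 83 + 0.67×(255−83) = 83 + 115.24 = 198.24 → 198
  B: 122 + 0.67×(255−122) = 122 + 89.11 = 211.11 → 211
  → #b0c6d3
10% shade:
  R: 17 + 0.1×(0−17) = 17 − 1.7 = 15.3 → 15
  G: 83 − 8.3 = 74.7 → 75
  B: 122 − 12.2 = 109.8 → 110
  → #0f4b6e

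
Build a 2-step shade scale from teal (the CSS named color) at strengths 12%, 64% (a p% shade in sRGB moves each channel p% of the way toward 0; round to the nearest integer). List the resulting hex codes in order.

#007171, #002E2E

CSS teal is rgb(0, 128, 128).
12%: (0→0, 128 − 15.36 = 112.64→113, 128 − 15.36 = 112.64→113) → #007171
64%: (0→0, 128 − 81.92 = 46.08→46, 128 − 81.92 = 46.08→46) → #002E2E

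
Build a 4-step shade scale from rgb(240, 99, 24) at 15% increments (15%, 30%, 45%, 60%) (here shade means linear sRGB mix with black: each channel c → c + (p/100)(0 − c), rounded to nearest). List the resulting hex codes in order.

#cc5414, #a84511, #84360d, #60280a

15%: (240 − 36 = 204→204, 99 − 14.85 = 84.15→84, 24 − 3.6 = 20.4→20) → #cc5414
30%: (240 − 72 = 168→168, 99 − 29.7 = 69.3→69, 24 − 7.2 = 16.8→17) → #a84511
45%: (240 − 108 = 132→132, 99 − 44.55 = 54.45→54, 24 − 10.8 = 13.2→13) → #84360d
60%: (240 − 144 = 96→96, 99 − 59.4 = 39.6→40, 24 − 14.4 = 9.6→10) → #60280a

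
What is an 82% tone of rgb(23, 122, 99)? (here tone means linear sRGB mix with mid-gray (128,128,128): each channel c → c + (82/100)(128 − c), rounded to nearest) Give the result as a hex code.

#6d7f7b

Lerp each channel 82% toward 128:
  R: 23 + 86.1 = 109.1 → 109
  G: 122 + 0.82×(128−122) = 122 + 4.92 = 126.92 → 127
  B: 99 + 23.78 = 122.78 → 123
rgb(109, 127, 123) = #6d7f7b.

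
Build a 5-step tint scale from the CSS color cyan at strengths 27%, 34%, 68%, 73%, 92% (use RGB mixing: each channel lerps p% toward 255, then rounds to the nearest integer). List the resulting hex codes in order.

CSS cyan is rgb(0, 255, 255).
27%: (0 + 68.85 = 68.85→69, 255→255, 255→255) → #45FFFF
34%: (0 + 86.7 = 86.7→87, 255→255, 255→255) → #57FFFF
68%: (0 + 173.4 = 173.4→173, 255→255, 255→255) → #ADFFFF
73%: (0 + 186.15 = 186.15→186, 255→255, 255→255) → #BAFFFF
92%: (0 + 234.6 = 234.6→235, 255→255, 255→255) → #EBFFFF

#45FFFF, #57FFFF, #ADFFFF, #BAFFFF, #EBFFFF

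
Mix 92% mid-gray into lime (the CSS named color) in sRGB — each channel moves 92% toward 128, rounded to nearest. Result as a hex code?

#768a76

CSS lime is rgb(0, 255, 0).
A 92% tone moves each channel 92% toward 128:
  R: 0 + 117.76 = 117.76 → 118
  G: 255 + 0.92×(128−255) = 255 − 116.84 = 138.16 → 138
  B: 0 + 117.76 = 117.76 → 118
rgb(118, 138, 118) = #768a76.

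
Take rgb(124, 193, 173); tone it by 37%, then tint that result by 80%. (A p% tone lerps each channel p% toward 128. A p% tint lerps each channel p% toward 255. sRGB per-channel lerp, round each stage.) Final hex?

#E5EEEB

Per channel, c → c + 0.37(128 − c):
  R: 124 + 0.37×(128−124) = 124 + 1.48 = 125.48 → 125
  G: 193 + 0.37×(128−193) = 193 − 24.05 = 168.95 → 169
  B: 173 + 0.37×(128−173) = 173 − 16.65 = 156.35 → 156
After the tone: rgb(125, 169, 156) = #7DA99C.
Lerp each channel 80% toward 255:
  R: 125 + 0.8×(255−125) = 125 + 104 = 229 → 229
  G: 169 + 0.8×(255−169) = 169 + 68.8 = 237.8 → 238
  B: 156 + 0.8×(255−156) = 156 + 79.2 = 235.2 → 235
rgb(229, 238, 235) = #E5EEEB.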